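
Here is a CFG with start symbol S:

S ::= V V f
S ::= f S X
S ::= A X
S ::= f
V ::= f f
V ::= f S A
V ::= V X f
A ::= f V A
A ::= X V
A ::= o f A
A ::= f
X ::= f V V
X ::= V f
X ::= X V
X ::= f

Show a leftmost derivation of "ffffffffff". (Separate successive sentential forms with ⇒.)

S ⇒ fSX   [S ::= f S X]
fSX ⇒ fAXX   [S ::= A X]
fAXX ⇒ fXVXX   [A ::= X V]
fXVXX ⇒ fVfVXX   [X ::= V f]
fVfVXX ⇒ fVXffVXX   [V ::= V X f]
fVXffVXX ⇒ fffXffVXX   [V ::= f f]
fffXffVXX ⇒ ffffffVXX   [X ::= f]
ffffffVXX ⇒ ffffffffXX   [V ::= f f]
ffffffffXX ⇒ fffffffffX   [X ::= f]
fffffffffX ⇒ ffffffffff   [X ::= f]

S ⇒ fSX ⇒ fAXX ⇒ fXVXX ⇒ fVfVXX ⇒ fVXffVXX ⇒ fffXffVXX ⇒ ffffffVXX ⇒ ffffffffXX ⇒ fffffffffX ⇒ ffffffffff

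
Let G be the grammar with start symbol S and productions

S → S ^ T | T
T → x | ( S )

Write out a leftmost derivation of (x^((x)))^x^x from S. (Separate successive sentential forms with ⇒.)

S ⇒ S^T   [S → S ^ T]
S^T ⇒ S^T^T   [S → S ^ T]
S^T^T ⇒ T^T^T   [S → T]
T^T^T ⇒ (S)^T^T   [T → ( S )]
(S)^T^T ⇒ (S^T)^T^T   [S → S ^ T]
(S^T)^T^T ⇒ (T^T)^T^T   [S → T]
(T^T)^T^T ⇒ (x^T)^T^T   [T → x]
(x^T)^T^T ⇒ (x^(S))^T^T   [T → ( S )]
(x^(S))^T^T ⇒ (x^(T))^T^T   [S → T]
(x^(T))^T^T ⇒ (x^((S)))^T^T   [T → ( S )]
(x^((S)))^T^T ⇒ (x^((T)))^T^T   [S → T]
(x^((T)))^T^T ⇒ (x^((x)))^T^T   [T → x]
(x^((x)))^T^T ⇒ (x^((x)))^x^T   [T → x]
(x^((x)))^x^T ⇒ (x^((x)))^x^x   [T → x]

S ⇒ S^T ⇒ S^T^T ⇒ T^T^T ⇒ (S)^T^T ⇒ (S^T)^T^T ⇒ (T^T)^T^T ⇒ (x^T)^T^T ⇒ (x^(S))^T^T ⇒ (x^(T))^T^T ⇒ (x^((S)))^T^T ⇒ (x^((T)))^T^T ⇒ (x^((x)))^T^T ⇒ (x^((x)))^x^T ⇒ (x^((x)))^x^x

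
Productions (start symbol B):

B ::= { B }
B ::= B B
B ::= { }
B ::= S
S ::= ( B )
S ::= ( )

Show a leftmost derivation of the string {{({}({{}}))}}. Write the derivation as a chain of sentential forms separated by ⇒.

B ⇒ {B} ⇒ {{B}} ⇒ {{S}} ⇒ {{(B)}} ⇒ {{(BB)}} ⇒ {{({}B)}} ⇒ {{({}S)}} ⇒ {{({}(B))}} ⇒ {{({}({B}))}} ⇒ {{({}({{}}))}}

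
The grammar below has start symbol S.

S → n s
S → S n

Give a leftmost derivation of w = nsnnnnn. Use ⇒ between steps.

S ⇒ Sn ⇒ Snn ⇒ Snnn ⇒ Snnnn ⇒ Snnnnn ⇒ nsnnnnn

S ⇒ Sn   [S → S n]
Sn ⇒ Snn   [S → S n]
Snn ⇒ Snnn   [S → S n]
Snnn ⇒ Snnnn   [S → S n]
Snnnn ⇒ Snnnnn   [S → S n]
Snnnnn ⇒ nsnnnnn   [S → n s]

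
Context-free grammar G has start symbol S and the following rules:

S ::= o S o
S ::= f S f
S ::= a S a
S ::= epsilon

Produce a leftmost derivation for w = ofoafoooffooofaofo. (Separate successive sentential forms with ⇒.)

S ⇒ oSo ⇒ ofSfo ⇒ ofoSofo ⇒ ofoaSaofo ⇒ ofoafSfaofo ⇒ ofoafoSofaofo ⇒ ofoafooSoofaofo ⇒ ofoafoooSooofaofo ⇒ ofoafooofSfooofaofo ⇒ ofoafoooffooofaofo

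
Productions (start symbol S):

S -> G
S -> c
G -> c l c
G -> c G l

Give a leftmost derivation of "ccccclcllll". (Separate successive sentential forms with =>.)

S => G   [S -> G]
G => cGl   [G -> c G l]
cGl => ccGll   [G -> c G l]
ccGll => cccGlll   [G -> c G l]
cccGlll => ccccGllll   [G -> c G l]
ccccGllll => ccccclcllll   [G -> c l c]

S => G => cGl => ccGll => cccGlll => ccccGllll => ccccclcllll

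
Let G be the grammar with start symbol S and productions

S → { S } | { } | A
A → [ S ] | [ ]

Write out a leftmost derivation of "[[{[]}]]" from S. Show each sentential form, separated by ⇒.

S ⇒ A   [S → A]
A ⇒ [S]   [A → [ S ]]
[S] ⇒ [A]   [S → A]
[A] ⇒ [[S]]   [A → [ S ]]
[[S]] ⇒ [[{S}]]   [S → { S }]
[[{S}]] ⇒ [[{A}]]   [S → A]
[[{A}]] ⇒ [[{[]}]]   [A → [ ]]

S ⇒ A ⇒ [S] ⇒ [A] ⇒ [[S]] ⇒ [[{S}]] ⇒ [[{A}]] ⇒ [[{[]}]]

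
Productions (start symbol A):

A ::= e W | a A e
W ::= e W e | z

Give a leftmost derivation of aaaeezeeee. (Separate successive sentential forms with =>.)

A => aAe   [A ::= a A e]
aAe => aaAee   [A ::= a A e]
aaAee => aaaAeee   [A ::= a A e]
aaaAeee => aaaeWeee   [A ::= e W]
aaaeWeee => aaaeeWeeee   [W ::= e W e]
aaaeeWeeee => aaaeezeeee   [W ::= z]

A => aAe => aaAee => aaaAeee => aaaeWeee => aaaeeWeeee => aaaeezeeee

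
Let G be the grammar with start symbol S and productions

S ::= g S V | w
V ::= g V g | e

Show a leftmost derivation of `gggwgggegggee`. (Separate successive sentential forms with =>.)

S=>gSV=>ggSVV=>gggSVVV=>gggwVVV=>gggwgVgVV=>gggwggVggVV=>gggwgggVgggVV=>gggwgggegggVV=>gggwgggegggeV=>gggwgggegggee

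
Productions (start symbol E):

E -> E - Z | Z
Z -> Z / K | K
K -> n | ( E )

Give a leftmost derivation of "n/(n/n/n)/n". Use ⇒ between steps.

E ⇒ Z   [E -> Z]
Z ⇒ Z/K   [Z -> Z / K]
Z/K ⇒ Z/K/K   [Z -> Z / K]
Z/K/K ⇒ K/K/K   [Z -> K]
K/K/K ⇒ n/K/K   [K -> n]
n/K/K ⇒ n/(E)/K   [K -> ( E )]
n/(E)/K ⇒ n/(Z)/K   [E -> Z]
n/(Z)/K ⇒ n/(Z/K)/K   [Z -> Z / K]
n/(Z/K)/K ⇒ n/(Z/K/K)/K   [Z -> Z / K]
n/(Z/K/K)/K ⇒ n/(K/K/K)/K   [Z -> K]
n/(K/K/K)/K ⇒ n/(n/K/K)/K   [K -> n]
n/(n/K/K)/K ⇒ n/(n/n/K)/K   [K -> n]
n/(n/n/K)/K ⇒ n/(n/n/n)/K   [K -> n]
n/(n/n/n)/K ⇒ n/(n/n/n)/n   [K -> n]

E ⇒ Z ⇒ Z/K ⇒ Z/K/K ⇒ K/K/K ⇒ n/K/K ⇒ n/(E)/K ⇒ n/(Z)/K ⇒ n/(Z/K)/K ⇒ n/(Z/K/K)/K ⇒ n/(K/K/K)/K ⇒ n/(n/K/K)/K ⇒ n/(n/n/K)/K ⇒ n/(n/n/n)/K ⇒ n/(n/n/n)/n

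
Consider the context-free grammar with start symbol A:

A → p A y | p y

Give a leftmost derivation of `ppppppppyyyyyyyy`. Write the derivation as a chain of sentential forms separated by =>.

A => pAy   [A → p A y]
pAy => ppAyy   [A → p A y]
ppAyy => pppAyyy   [A → p A y]
pppAyyy => ppppAyyyy   [A → p A y]
ppppAyyyy => pppppAyyyyy   [A → p A y]
pppppAyyyyy => ppppppAyyyyyy   [A → p A y]
ppppppAyyyyyy => pppppppAyyyyyyy   [A → p A y]
pppppppAyyyyyyy => ppppppppyyyyyyyy   [A → p y]

A=>pAy=>ppAyy=>pppAyyy=>ppppAyyyy=>pppppAyyyyy=>ppppppAyyyyyy=>pppppppAyyyyyyy=>ppppppppyyyyyyyy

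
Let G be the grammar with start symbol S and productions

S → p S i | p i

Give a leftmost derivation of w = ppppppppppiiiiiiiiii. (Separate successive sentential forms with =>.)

S => pSi => ppSii => pppSiii => ppppSiiii => pppppSiiiii => ppppppSiiiiii => pppppppSiiiiiii => ppppppppSiiiiiiii => pppppppppSiiiiiiiii => ppppppppppiiiiiiiiii

S => pSi   [S → p S i]
pSi => ppSii   [S → p S i]
ppSii => pppSiii   [S → p S i]
pppSiii => ppppSiiii   [S → p S i]
ppppSiiii => pppppSiiiii   [S → p S i]
pppppSiiiii => ppppppSiiiiii   [S → p S i]
ppppppSiiiiii => pppppppSiiiiiii   [S → p S i]
pppppppSiiiiiii => ppppppppSiiiiiiii   [S → p S i]
ppppppppSiiiiiiii => pppppppppSiiiiiiiii   [S → p S i]
pppppppppSiiiiiiiii => ppppppppppiiiiiiiiii   [S → p i]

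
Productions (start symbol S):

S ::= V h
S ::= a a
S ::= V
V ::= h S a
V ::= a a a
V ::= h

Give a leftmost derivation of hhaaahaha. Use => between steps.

S=>V=>hSa=>hVha=>hhSaha=>hhVhaha=>hhaaahaha

S => V   [S ::= V]
V => hSa   [V ::= h S a]
hSa => hVha   [S ::= V h]
hVha => hhSaha   [V ::= h S a]
hhSaha => hhVhaha   [S ::= V h]
hhVhaha => hhaaahaha   [V ::= a a a]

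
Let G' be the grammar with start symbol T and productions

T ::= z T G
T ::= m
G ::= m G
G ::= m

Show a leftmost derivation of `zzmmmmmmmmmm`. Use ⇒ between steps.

T⇒zTG⇒zzTGG⇒zzmGG⇒zzmmGG⇒zzmmmGG⇒zzmmmmGG⇒zzmmmmmGG⇒zzmmmmmmGG⇒zzmmmmmmmGG⇒zzmmmmmmmmGG⇒zzmmmmmmmmmG⇒zzmmmmmmmmmm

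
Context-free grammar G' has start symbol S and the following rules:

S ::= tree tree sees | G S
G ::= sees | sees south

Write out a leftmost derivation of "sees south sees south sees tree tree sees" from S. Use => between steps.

S => G S   [S ::= G S]
G S => sees south S   [G ::= sees south]
sees south S => sees south G S   [S ::= G S]
sees south G S => sees south sees south S   [G ::= sees south]
sees south sees south S => sees south sees south G S   [S ::= G S]
sees south sees south G S => sees south sees south sees S   [G ::= sees]
sees south sees south sees S => sees south sees south sees tree tree sees   [S ::= tree tree sees]

S => G S => sees south S => sees south G S => sees south sees south S => sees south sees south G S => sees south sees south sees S => sees south sees south sees tree tree sees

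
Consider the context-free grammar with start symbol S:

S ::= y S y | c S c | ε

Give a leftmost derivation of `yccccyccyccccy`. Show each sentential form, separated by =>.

S=>ySy=>ycScy=>yccSccy=>ycccScccy=>yccccSccccy=>yccccySyccccy=>yccccycScyccccy=>yccccyccyccccy

S => ySy   [S ::= y S y]
ySy => ycScy   [S ::= c S c]
ycScy => yccSccy   [S ::= c S c]
yccSccy => ycccScccy   [S ::= c S c]
ycccScccy => yccccSccccy   [S ::= c S c]
yccccSccccy => yccccySyccccy   [S ::= y S y]
yccccySyccccy => yccccycScyccccy   [S ::= c S c]
yccccycScyccccy => yccccyccyccccy   [S ::= ε]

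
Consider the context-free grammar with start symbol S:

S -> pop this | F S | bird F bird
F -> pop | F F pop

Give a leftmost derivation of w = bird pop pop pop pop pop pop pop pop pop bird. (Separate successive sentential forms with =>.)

S => bird F bird => bird F F pop bird => bird F F pop F pop bird => bird pop F pop F pop bird => bird pop F F pop pop F pop bird => bird pop F F pop F pop pop F pop bird => bird pop pop F pop F pop pop F pop bird => bird pop pop pop pop F pop pop F pop bird => bird pop pop pop pop pop pop pop F pop bird => bird pop pop pop pop pop pop pop pop pop bird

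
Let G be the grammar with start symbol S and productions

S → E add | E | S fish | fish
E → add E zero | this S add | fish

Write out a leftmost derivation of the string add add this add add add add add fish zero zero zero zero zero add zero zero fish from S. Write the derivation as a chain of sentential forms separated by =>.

S => S fish => E fish => add E zero fish => add add E zero zero fish => add add this S add zero zero fish => add add this E add zero zero fish => add add this add E zero add zero zero fish => add add this add add E zero zero add zero zero fish => add add this add add add E zero zero zero add zero zero fish => add add this add add add add E zero zero zero zero add zero zero fish => add add this add add add add add E zero zero zero zero zero add zero zero fish => add add this add add add add add fish zero zero zero zero zero add zero zero fish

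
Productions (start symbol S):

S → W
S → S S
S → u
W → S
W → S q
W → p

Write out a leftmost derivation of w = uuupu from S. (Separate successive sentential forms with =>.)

S => SS => SSS => SSSS => uSSS => uuSS => uuSSS => uuuSS => uuuWS => uuupS => uuupu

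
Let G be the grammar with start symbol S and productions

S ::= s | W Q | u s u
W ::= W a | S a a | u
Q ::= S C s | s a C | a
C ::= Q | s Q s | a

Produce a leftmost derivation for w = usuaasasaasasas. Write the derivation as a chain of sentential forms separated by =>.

S=>WQ=>SaaQ=>usuaaQ=>usuaasaC=>usuaasaQ=>usuaasaSCs=>usuaasaWQCs=>usuaasaSaaQCs=>usuaasasaaQCs=>usuaasasaaSCsCs=>usuaasasaasCsCs=>usuaasasaasasCs=>usuaasasaasasQs=>usuaasasaasasas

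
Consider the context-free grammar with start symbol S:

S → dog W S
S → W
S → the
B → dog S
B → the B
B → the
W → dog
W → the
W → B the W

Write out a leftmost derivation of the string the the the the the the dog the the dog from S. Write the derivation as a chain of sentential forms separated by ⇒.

S ⇒ W ⇒ B the W ⇒ the B the W ⇒ the the B the W ⇒ the the the the W ⇒ the the the the B the W ⇒ the the the the the B the W ⇒ the the the the the the B the W ⇒ the the the the the the dog S the W ⇒ the the the the the the dog W the W ⇒ the the the the the the dog the the W ⇒ the the the the the the dog the the dog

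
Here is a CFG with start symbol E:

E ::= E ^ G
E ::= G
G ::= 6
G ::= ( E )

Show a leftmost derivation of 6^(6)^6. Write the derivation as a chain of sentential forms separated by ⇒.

E ⇒ E^G ⇒ E^G^G ⇒ G^G^G ⇒ 6^G^G ⇒ 6^(E)^G ⇒ 6^(G)^G ⇒ 6^(6)^G ⇒ 6^(6)^6

E ⇒ E^G   [E ::= E ^ G]
E^G ⇒ E^G^G   [E ::= E ^ G]
E^G^G ⇒ G^G^G   [E ::= G]
G^G^G ⇒ 6^G^G   [G ::= 6]
6^G^G ⇒ 6^(E)^G   [G ::= ( E )]
6^(E)^G ⇒ 6^(G)^G   [E ::= G]
6^(G)^G ⇒ 6^(6)^G   [G ::= 6]
6^(6)^G ⇒ 6^(6)^6   [G ::= 6]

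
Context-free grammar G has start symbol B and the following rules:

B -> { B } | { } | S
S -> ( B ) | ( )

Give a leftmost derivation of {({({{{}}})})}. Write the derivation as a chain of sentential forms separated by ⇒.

B ⇒ {B} ⇒ {S} ⇒ {(B)} ⇒ {({B})} ⇒ {({S})} ⇒ {({(B)})} ⇒ {({({B})})} ⇒ {({({{B}})})} ⇒ {({({{{}}})})}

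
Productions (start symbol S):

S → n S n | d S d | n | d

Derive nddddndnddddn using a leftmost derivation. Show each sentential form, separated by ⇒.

S ⇒ nSn   [S → n S n]
nSn ⇒ ndSdn   [S → d S d]
ndSdn ⇒ nddSddn   [S → d S d]
nddSddn ⇒ ndddSdddn   [S → d S d]
ndddSdddn ⇒ nddddSddddn   [S → d S d]
nddddSddddn ⇒ nddddnSnddddn   [S → n S n]
nddddnSnddddn ⇒ nddddndnddddn   [S → d]

S ⇒ nSn ⇒ ndSdn ⇒ nddSddn ⇒ ndddSdddn ⇒ nddddSddddn ⇒ nddddnSnddddn ⇒ nddddndnddddn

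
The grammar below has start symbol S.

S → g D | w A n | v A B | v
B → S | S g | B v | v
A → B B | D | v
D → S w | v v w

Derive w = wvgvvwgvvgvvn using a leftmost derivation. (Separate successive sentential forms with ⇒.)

S⇒wAn⇒wBBn⇒wBvBn⇒wSgvBn⇒wvABgvBn⇒wvBBBgvBn⇒wvSgBBgvBn⇒wvgDgBBgvBn⇒wvgvvwgBBgvBn⇒wvgvvwgvBgvBn⇒wvgvvwgvvgvBn⇒wvgvvwgvvgvvn

S ⇒ wAn   [S → w A n]
wAn ⇒ wBBn   [A → B B]
wBBn ⇒ wBvBn   [B → B v]
wBvBn ⇒ wSgvBn   [B → S g]
wSgvBn ⇒ wvABgvBn   [S → v A B]
wvABgvBn ⇒ wvBBBgvBn   [A → B B]
wvBBBgvBn ⇒ wvSgBBgvBn   [B → S g]
wvSgBBgvBn ⇒ wvgDgBBgvBn   [S → g D]
wvgDgBBgvBn ⇒ wvgvvwgBBgvBn   [D → v v w]
wvgvvwgBBgvBn ⇒ wvgvvwgvBgvBn   [B → v]
wvgvvwgvBgvBn ⇒ wvgvvwgvvgvBn   [B → v]
wvgvvwgvvgvBn ⇒ wvgvvwgvvgvvn   [B → v]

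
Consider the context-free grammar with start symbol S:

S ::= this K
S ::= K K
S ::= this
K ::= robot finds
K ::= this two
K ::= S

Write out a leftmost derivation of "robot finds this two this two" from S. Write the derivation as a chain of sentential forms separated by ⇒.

S ⇒ K K   [S ::= K K]
K K ⇒ robot finds K   [K ::= robot finds]
robot finds K ⇒ robot finds S   [K ::= S]
robot finds S ⇒ robot finds K K   [S ::= K K]
robot finds K K ⇒ robot finds this two K   [K ::= this two]
robot finds this two K ⇒ robot finds this two this two   [K ::= this two]

S ⇒ K K ⇒ robot finds K ⇒ robot finds S ⇒ robot finds K K ⇒ robot finds this two K ⇒ robot finds this two this two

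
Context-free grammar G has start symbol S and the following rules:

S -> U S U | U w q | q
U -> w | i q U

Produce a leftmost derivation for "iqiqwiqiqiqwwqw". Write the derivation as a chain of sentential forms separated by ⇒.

S ⇒ USU ⇒ iqUSU ⇒ iqiqUSU ⇒ iqiqwSU ⇒ iqiqwUwqU ⇒ iqiqwiqUwqU ⇒ iqiqwiqiqUwqU ⇒ iqiqwiqiqiqUwqU ⇒ iqiqwiqiqiqwwqU ⇒ iqiqwiqiqiqwwqw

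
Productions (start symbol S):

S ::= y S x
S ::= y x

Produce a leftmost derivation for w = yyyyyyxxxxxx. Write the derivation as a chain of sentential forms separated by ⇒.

S⇒ySx⇒yySxx⇒yyySxxx⇒yyyySxxxx⇒yyyyySxxxxx⇒yyyyyyxxxxxx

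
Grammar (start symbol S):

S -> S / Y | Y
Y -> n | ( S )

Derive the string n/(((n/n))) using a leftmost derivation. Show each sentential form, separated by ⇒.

S ⇒ S/Y ⇒ Y/Y ⇒ n/Y ⇒ n/(S) ⇒ n/(Y) ⇒ n/((S)) ⇒ n/((Y)) ⇒ n/(((S))) ⇒ n/(((S/Y))) ⇒ n/(((Y/Y))) ⇒ n/(((n/Y))) ⇒ n/(((n/n)))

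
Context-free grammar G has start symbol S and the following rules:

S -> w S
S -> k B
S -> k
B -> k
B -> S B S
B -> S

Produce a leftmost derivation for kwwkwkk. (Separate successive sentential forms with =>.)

S => kB => kS => kwS => kwwS => kwwkB => kwwkS => kwwkwS => kwwkwkB => kwwkwkk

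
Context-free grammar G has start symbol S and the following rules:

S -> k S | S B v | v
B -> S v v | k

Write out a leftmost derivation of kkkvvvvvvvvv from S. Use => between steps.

S => kS => kkS => kkSBv => kkkSBv => kkkvBv => kkkvSvvv => kkkvSBvvvv => kkkvvBvvvv => kkkvvSvvvvvv => kkkvvvvvvvvv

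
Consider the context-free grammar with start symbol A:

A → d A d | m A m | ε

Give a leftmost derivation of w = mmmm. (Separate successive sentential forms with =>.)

A => mAm => mmAmm => mmmm

A => mAm   [A → m A m]
mAm => mmAmm   [A → m A m]
mmAmm => mmmm   [A → ε]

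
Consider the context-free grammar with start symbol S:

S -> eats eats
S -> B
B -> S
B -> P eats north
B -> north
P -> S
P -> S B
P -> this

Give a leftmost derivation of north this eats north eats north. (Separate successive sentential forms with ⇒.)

S ⇒ B ⇒ P eats north ⇒ S B eats north ⇒ B B eats north ⇒ north B eats north ⇒ north P eats north eats north ⇒ north this eats north eats north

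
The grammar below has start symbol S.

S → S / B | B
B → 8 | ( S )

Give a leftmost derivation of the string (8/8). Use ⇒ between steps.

S⇒B⇒(S)⇒(S/B)⇒(B/B)⇒(8/B)⇒(8/8)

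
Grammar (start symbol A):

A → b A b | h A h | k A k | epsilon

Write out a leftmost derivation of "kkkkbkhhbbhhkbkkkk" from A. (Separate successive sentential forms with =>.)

A => kAk => kkAkk => kkkAkkk => kkkkAkkkk => kkkkbAbkkkk => kkkkbkAkbkkkk => kkkkbkhAhkbkkkk => kkkkbkhhAhhkbkkkk => kkkkbkhhbAbhhkbkkkk => kkkkbkhhbbhhkbkkkk

A => kAk   [A → k A k]
kAk => kkAkk   [A → k A k]
kkAkk => kkkAkkk   [A → k A k]
kkkAkkk => kkkkAkkkk   [A → k A k]
kkkkAkkkk => kkkkbAbkkkk   [A → b A b]
kkkkbAbkkkk => kkkkbkAkbkkkk   [A → k A k]
kkkkbkAkbkkkk => kkkkbkhAhkbkkkk   [A → h A h]
kkkkbkhAhkbkkkk => kkkkbkhhAhhkbkkkk   [A → h A h]
kkkkbkhhAhhkbkkkk => kkkkbkhhbAbhhkbkkkk   [A → b A b]
kkkkbkhhbAbhhkbkkkk => kkkkbkhhbbhhkbkkkk   [A → epsilon]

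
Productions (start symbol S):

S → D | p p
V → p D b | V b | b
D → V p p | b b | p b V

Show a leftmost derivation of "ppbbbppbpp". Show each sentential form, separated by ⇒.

S ⇒ D   [S → D]
D ⇒ Vpp   [D → V p p]
Vpp ⇒ pDbpp   [V → p D b]
pDbpp ⇒ pVppbpp   [D → V p p]
pVppbpp ⇒ ppDbppbpp   [V → p D b]
ppDbppbpp ⇒ ppbbbppbpp   [D → b b]

S ⇒ D ⇒ Vpp ⇒ pDbpp ⇒ pVppbpp ⇒ ppDbppbpp ⇒ ppbbbppbpp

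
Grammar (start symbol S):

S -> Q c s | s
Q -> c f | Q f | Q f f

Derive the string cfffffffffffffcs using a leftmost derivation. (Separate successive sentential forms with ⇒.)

S ⇒ Qcs   [S -> Q c s]
Qcs ⇒ Qfcs   [Q -> Q f]
Qfcs ⇒ Qfffcs   [Q -> Q f f]
Qfffcs ⇒ Qfffffcs   [Q -> Q f f]
Qfffffcs ⇒ Qfffffffcs   [Q -> Q f f]
Qfffffffcs ⇒ Qffffffffcs   [Q -> Q f]
Qffffffffcs ⇒ Qffffffffffcs   [Q -> Q f f]
Qffffffffffcs ⇒ Qfffffffffffcs   [Q -> Q f]
Qfffffffffffcs ⇒ Qffffffffffffcs   [Q -> Q f]
Qffffffffffffcs ⇒ cfffffffffffffcs   [Q -> c f]

S⇒Qcs⇒Qfcs⇒Qfffcs⇒Qfffffcs⇒Qfffffffcs⇒Qffffffffcs⇒Qffffffffffcs⇒Qfffffffffffcs⇒Qffffffffffffcs⇒cfffffffffffffcs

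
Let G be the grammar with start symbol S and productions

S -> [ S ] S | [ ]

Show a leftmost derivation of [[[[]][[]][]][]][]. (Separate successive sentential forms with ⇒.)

S⇒[S]S⇒[[S]S]S⇒[[[S]S]S]S⇒[[[[]]S]S]S⇒[[[[]][S]S]S]S⇒[[[[]][[]]S]S]S⇒[[[[]][[]][]]S]S⇒[[[[]][[]][]][]]S⇒[[[[]][[]][]][]][]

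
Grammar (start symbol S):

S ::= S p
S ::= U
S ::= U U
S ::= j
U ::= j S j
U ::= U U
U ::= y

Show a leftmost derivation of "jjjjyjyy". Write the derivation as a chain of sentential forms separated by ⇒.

S ⇒ UU ⇒ UUU ⇒ jSjUU ⇒ jUjUU ⇒ jUUjUU ⇒ jjSjUjUU ⇒ jjjjUjUU ⇒ jjjjyjUU ⇒ jjjjyjyU ⇒ jjjjyjyy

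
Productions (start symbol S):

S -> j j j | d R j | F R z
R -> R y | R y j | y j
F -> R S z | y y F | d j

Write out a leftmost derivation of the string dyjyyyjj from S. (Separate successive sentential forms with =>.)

S => dRj => dRyjj => dRyyjj => dRyyyjj => dyjyyyjj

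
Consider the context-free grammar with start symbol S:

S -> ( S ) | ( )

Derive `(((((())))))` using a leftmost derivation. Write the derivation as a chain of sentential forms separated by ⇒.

S ⇒ (S) ⇒ ((S)) ⇒ (((S))) ⇒ ((((S)))) ⇒ (((((S))))) ⇒ (((((())))))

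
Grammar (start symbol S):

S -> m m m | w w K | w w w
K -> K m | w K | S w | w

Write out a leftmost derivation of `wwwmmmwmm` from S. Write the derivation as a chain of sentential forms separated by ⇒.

S ⇒ wwK ⇒ wwKm ⇒ wwwKm ⇒ wwwKmm ⇒ wwwSwmm ⇒ wwwmmmwmm

S ⇒ wwK   [S -> w w K]
wwK ⇒ wwKm   [K -> K m]
wwKm ⇒ wwwKm   [K -> w K]
wwwKm ⇒ wwwKmm   [K -> K m]
wwwKmm ⇒ wwwSwmm   [K -> S w]
wwwSwmm ⇒ wwwmmmwmm   [S -> m m m]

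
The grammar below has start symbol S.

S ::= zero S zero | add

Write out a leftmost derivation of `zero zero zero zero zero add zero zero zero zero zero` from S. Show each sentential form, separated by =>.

S => zero S zero => zero zero S zero zero => zero zero zero S zero zero zero => zero zero zero zero S zero zero zero zero => zero zero zero zero zero S zero zero zero zero zero => zero zero zero zero zero add zero zero zero zero zero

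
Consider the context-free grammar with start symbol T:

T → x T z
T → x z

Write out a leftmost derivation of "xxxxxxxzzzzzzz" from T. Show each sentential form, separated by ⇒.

T ⇒ xTz   [T → x T z]
xTz ⇒ xxTzz   [T → x T z]
xxTzz ⇒ xxxTzzz   [T → x T z]
xxxTzzz ⇒ xxxxTzzzz   [T → x T z]
xxxxTzzzz ⇒ xxxxxTzzzzz   [T → x T z]
xxxxxTzzzzz ⇒ xxxxxxTzzzzzz   [T → x T z]
xxxxxxTzzzzzz ⇒ xxxxxxxzzzzzzz   [T → x z]

T⇒xTz⇒xxTzz⇒xxxTzzz⇒xxxxTzzzz⇒xxxxxTzzzzz⇒xxxxxxTzzzzzz⇒xxxxxxxzzzzzzz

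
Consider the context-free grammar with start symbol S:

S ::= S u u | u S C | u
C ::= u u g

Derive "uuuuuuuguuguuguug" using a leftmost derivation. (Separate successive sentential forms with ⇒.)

S ⇒ uSC ⇒ uuSCC ⇒ uuuSCCC ⇒ uuuuSCCCC ⇒ uuuuuCCCC ⇒ uuuuuuugCCC ⇒ uuuuuuuguugCC ⇒ uuuuuuuguuguugC ⇒ uuuuuuuguuguuguug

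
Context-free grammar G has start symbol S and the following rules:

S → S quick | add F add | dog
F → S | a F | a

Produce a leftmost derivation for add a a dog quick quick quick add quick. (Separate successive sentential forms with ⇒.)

S ⇒ S quick ⇒ add F add quick ⇒ add a F add quick ⇒ add a a F add quick ⇒ add a a S add quick ⇒ add a a S quick add quick ⇒ add a a S quick quick add quick ⇒ add a a S quick quick quick add quick ⇒ add a a dog quick quick quick add quick

S ⇒ S quick   [S → S quick]
S quick ⇒ add F add quick   [S → add F add]
add F add quick ⇒ add a F add quick   [F → a F]
add a F add quick ⇒ add a a F add quick   [F → a F]
add a a F add quick ⇒ add a a S add quick   [F → S]
add a a S add quick ⇒ add a a S quick add quick   [S → S quick]
add a a S quick add quick ⇒ add a a S quick quick add quick   [S → S quick]
add a a S quick quick add quick ⇒ add a a S quick quick quick add quick   [S → S quick]
add a a S quick quick quick add quick ⇒ add a a dog quick quick quick add quick   [S → dog]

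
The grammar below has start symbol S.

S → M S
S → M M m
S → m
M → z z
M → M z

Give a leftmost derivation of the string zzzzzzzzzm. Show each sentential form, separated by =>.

S => MS   [S → M S]
MS => zzS   [M → z z]
zzS => zzMS   [S → M S]
zzMS => zzzzS   [M → z z]
zzzzS => zzzzMMm   [S → M M m]
zzzzMMm => zzzzMzMm   [M → M z]
zzzzMzMm => zzzzzzzMm   [M → z z]
zzzzzzzMm => zzzzzzzzzm   [M → z z]

S => MS => zzS => zzMS => zzzzS => zzzzMMm => zzzzMzMm => zzzzzzzMm => zzzzzzzzzm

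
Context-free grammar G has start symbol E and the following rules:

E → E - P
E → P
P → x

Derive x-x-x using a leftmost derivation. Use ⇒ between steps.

E ⇒ E-P ⇒ E-P-P ⇒ P-P-P ⇒ x-P-P ⇒ x-x-P ⇒ x-x-x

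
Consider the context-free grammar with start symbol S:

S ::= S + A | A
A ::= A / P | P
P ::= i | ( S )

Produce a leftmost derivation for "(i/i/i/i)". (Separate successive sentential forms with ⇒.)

S ⇒ A   [S ::= A]
A ⇒ P   [A ::= P]
P ⇒ (S)   [P ::= ( S )]
(S) ⇒ (A)   [S ::= A]
(A) ⇒ (A/P)   [A ::= A / P]
(A/P) ⇒ (A/P/P)   [A ::= A / P]
(A/P/P) ⇒ (A/P/P/P)   [A ::= A / P]
(A/P/P/P) ⇒ (P/P/P/P)   [A ::= P]
(P/P/P/P) ⇒ (i/P/P/P)   [P ::= i]
(i/P/P/P) ⇒ (i/i/P/P)   [P ::= i]
(i/i/P/P) ⇒ (i/i/i/P)   [P ::= i]
(i/i/i/P) ⇒ (i/i/i/i)   [P ::= i]

S ⇒ A ⇒ P ⇒ (S) ⇒ (A) ⇒ (A/P) ⇒ (A/P/P) ⇒ (A/P/P/P) ⇒ (P/P/P/P) ⇒ (i/P/P/P) ⇒ (i/i/P/P) ⇒ (i/i/i/P) ⇒ (i/i/i/i)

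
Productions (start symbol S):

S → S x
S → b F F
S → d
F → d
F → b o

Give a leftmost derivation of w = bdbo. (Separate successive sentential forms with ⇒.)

S⇒bFF⇒bdF⇒bdbo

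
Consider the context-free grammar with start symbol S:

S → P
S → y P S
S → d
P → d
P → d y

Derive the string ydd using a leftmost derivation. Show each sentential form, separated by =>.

S => yPS => ydS => ydP => ydd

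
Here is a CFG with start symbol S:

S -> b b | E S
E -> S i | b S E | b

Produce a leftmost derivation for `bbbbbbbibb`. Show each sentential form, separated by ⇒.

S⇒ES⇒bS⇒bES⇒bSiS⇒bESiS⇒bbSESiS⇒bbbbESiS⇒bbbbbSiS⇒bbbbbbbiS⇒bbbbbbbibb

S ⇒ ES   [S -> E S]
ES ⇒ bS   [E -> b]
bS ⇒ bES   [S -> E S]
bES ⇒ bSiS   [E -> S i]
bSiS ⇒ bESiS   [S -> E S]
bESiS ⇒ bbSESiS   [E -> b S E]
bbSESiS ⇒ bbbbESiS   [S -> b b]
bbbbESiS ⇒ bbbbbSiS   [E -> b]
bbbbbSiS ⇒ bbbbbbbiS   [S -> b b]
bbbbbbbiS ⇒ bbbbbbbibb   [S -> b b]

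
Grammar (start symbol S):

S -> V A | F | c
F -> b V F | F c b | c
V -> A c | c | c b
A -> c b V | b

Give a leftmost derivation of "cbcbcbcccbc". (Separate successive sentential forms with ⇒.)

S ⇒ VA   [S -> V A]
VA ⇒ AcA   [V -> A c]
AcA ⇒ cbVcA   [A -> c b V]
cbVcA ⇒ cbAccA   [V -> A c]
cbAccA ⇒ cbcbVccA   [A -> c b V]
cbcbVccA ⇒ cbcbcbccA   [V -> c b]
cbcbcbccA ⇒ cbcbcbcccbV   [A -> c b V]
cbcbcbcccbV ⇒ cbcbcbcccbc   [V -> c]

S ⇒ VA ⇒ AcA ⇒ cbVcA ⇒ cbAccA ⇒ cbcbVccA ⇒ cbcbcbccA ⇒ cbcbcbcccbV ⇒ cbcbcbcccbc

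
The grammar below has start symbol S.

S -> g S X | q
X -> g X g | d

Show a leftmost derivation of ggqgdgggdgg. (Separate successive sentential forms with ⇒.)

S ⇒ gSX ⇒ ggSXX ⇒ ggqXX ⇒ ggqgXgX ⇒ ggqgdgX ⇒ ggqgdggXg ⇒ ggqgdgggXgg ⇒ ggqgdgggdgg

S ⇒ gSX   [S -> g S X]
gSX ⇒ ggSXX   [S -> g S X]
ggSXX ⇒ ggqXX   [S -> q]
ggqXX ⇒ ggqgXgX   [X -> g X g]
ggqgXgX ⇒ ggqgdgX   [X -> d]
ggqgdgX ⇒ ggqgdggXg   [X -> g X g]
ggqgdggXg ⇒ ggqgdgggXgg   [X -> g X g]
ggqgdgggXgg ⇒ ggqgdgggdgg   [X -> d]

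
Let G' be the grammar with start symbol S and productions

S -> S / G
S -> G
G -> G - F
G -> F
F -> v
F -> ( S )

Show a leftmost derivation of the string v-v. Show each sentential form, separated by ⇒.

S ⇒ G ⇒ G-F ⇒ F-F ⇒ v-F ⇒ v-v

S ⇒ G   [S -> G]
G ⇒ G-F   [G -> G - F]
G-F ⇒ F-F   [G -> F]
F-F ⇒ v-F   [F -> v]
v-F ⇒ v-v   [F -> v]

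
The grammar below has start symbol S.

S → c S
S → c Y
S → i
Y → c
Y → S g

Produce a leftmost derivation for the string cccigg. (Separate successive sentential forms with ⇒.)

S⇒cY⇒cSg⇒ccSg⇒cccYg⇒cccSgg⇒cccigg

S ⇒ cY   [S → c Y]
cY ⇒ cSg   [Y → S g]
cSg ⇒ ccSg   [S → c S]
ccSg ⇒ cccYg   [S → c Y]
cccYg ⇒ cccSgg   [Y → S g]
cccSgg ⇒ cccigg   [S → i]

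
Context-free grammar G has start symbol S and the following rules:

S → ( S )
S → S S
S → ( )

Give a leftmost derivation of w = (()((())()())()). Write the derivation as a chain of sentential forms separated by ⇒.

S ⇒ (S) ⇒ (SS) ⇒ (SSS) ⇒ (()SS) ⇒ (()(S)S) ⇒ (()(SS)S) ⇒ (()(SSS)S) ⇒ (()((S)SS)S) ⇒ (()((())SS)S) ⇒ (()((())()S)S) ⇒ (()((())()())S) ⇒ (()((())()())())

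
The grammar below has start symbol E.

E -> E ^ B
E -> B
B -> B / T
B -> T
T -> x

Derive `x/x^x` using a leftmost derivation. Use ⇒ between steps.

E ⇒ E^B   [E -> E ^ B]
E^B ⇒ B^B   [E -> B]
B^B ⇒ B/T^B   [B -> B / T]
B/T^B ⇒ T/T^B   [B -> T]
T/T^B ⇒ x/T^B   [T -> x]
x/T^B ⇒ x/x^B   [T -> x]
x/x^B ⇒ x/x^T   [B -> T]
x/x^T ⇒ x/x^x   [T -> x]

E ⇒ E^B ⇒ B^B ⇒ B/T^B ⇒ T/T^B ⇒ x/T^B ⇒ x/x^B ⇒ x/x^T ⇒ x/x^x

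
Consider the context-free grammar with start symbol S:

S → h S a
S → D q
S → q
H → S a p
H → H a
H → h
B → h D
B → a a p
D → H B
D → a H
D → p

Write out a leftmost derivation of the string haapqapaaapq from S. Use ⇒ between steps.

S ⇒ Dq ⇒ HBq ⇒ HaBq ⇒ SapaBq ⇒ DqapaBq ⇒ HBqapaBq ⇒ hBqapaBq ⇒ haapqapaBq ⇒ haapqapaaapq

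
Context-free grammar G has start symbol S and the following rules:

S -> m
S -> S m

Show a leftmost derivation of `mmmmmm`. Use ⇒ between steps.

S ⇒ Sm   [S -> S m]
Sm ⇒ Smm   [S -> S m]
Smm ⇒ Smmm   [S -> S m]
Smmm ⇒ Smmmm   [S -> S m]
Smmmm ⇒ Smmmmm   [S -> S m]
Smmmmm ⇒ mmmmmm   [S -> m]

S ⇒ Sm ⇒ Smm ⇒ Smmm ⇒ Smmmm ⇒ Smmmmm ⇒ mmmmmm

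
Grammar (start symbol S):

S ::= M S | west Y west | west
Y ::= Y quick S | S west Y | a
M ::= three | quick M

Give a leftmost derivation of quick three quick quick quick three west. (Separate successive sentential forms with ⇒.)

S ⇒ M S   [S ::= M S]
M S ⇒ quick M S   [M ::= quick M]
quick M S ⇒ quick three S   [M ::= three]
quick three S ⇒ quick three M S   [S ::= M S]
quick three M S ⇒ quick three quick M S   [M ::= quick M]
quick three quick M S ⇒ quick three quick quick M S   [M ::= quick M]
quick three quick quick M S ⇒ quick three quick quick quick M S   [M ::= quick M]
quick three quick quick quick M S ⇒ quick three quick quick quick three S   [M ::= three]
quick three quick quick quick three S ⇒ quick three quick quick quick three west   [S ::= west]

S ⇒ M S ⇒ quick M S ⇒ quick three S ⇒ quick three M S ⇒ quick three quick M S ⇒ quick three quick quick M S ⇒ quick three quick quick quick M S ⇒ quick three quick quick quick three S ⇒ quick three quick quick quick three west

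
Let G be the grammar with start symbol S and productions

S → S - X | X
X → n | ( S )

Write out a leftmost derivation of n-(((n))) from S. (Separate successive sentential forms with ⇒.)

S ⇒ S-X   [S → S - X]
S-X ⇒ X-X   [S → X]
X-X ⇒ n-X   [X → n]
n-X ⇒ n-(S)   [X → ( S )]
n-(S) ⇒ n-(X)   [S → X]
n-(X) ⇒ n-((S))   [X → ( S )]
n-((S)) ⇒ n-((X))   [S → X]
n-((X)) ⇒ n-(((S)))   [X → ( S )]
n-(((S))) ⇒ n-(((X)))   [S → X]
n-(((X))) ⇒ n-(((n)))   [X → n]

S ⇒ S-X ⇒ X-X ⇒ n-X ⇒ n-(S) ⇒ n-(X) ⇒ n-((S)) ⇒ n-((X)) ⇒ n-(((S))) ⇒ n-(((X))) ⇒ n-(((n)))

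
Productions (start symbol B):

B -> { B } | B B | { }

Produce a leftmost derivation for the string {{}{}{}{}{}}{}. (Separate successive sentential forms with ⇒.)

B ⇒ BB   [B -> B B]
BB ⇒ {B}B   [B -> { B }]
{B}B ⇒ {BB}B   [B -> B B]
{BB}B ⇒ {BBB}B   [B -> B B]
{BBB}B ⇒ {{}BB}B   [B -> { }]
{{}BB}B ⇒ {{}BBB}B   [B -> B B]
{{}BBB}B ⇒ {{}BBBB}B   [B -> B B]
{{}BBBB}B ⇒ {{}{}BBB}B   [B -> { }]
{{}{}BBB}B ⇒ {{}{}{}BB}B   [B -> { }]
{{}{}{}BB}B ⇒ {{}{}{}{}B}B   [B -> { }]
{{}{}{}{}B}B ⇒ {{}{}{}{}{}}B   [B -> { }]
{{}{}{}{}{}}B ⇒ {{}{}{}{}{}}{}   [B -> { }]

B ⇒ BB ⇒ {B}B ⇒ {BB}B ⇒ {BBB}B ⇒ {{}BB}B ⇒ {{}BBB}B ⇒ {{}BBBB}B ⇒ {{}{}BBB}B ⇒ {{}{}{}BB}B ⇒ {{}{}{}{}B}B ⇒ {{}{}{}{}{}}B ⇒ {{}{}{}{}{}}{}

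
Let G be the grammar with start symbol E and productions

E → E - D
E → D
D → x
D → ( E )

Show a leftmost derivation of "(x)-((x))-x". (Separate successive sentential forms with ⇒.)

E⇒E-D⇒E-D-D⇒D-D-D⇒(E)-D-D⇒(D)-D-D⇒(x)-D-D⇒(x)-(E)-D⇒(x)-(D)-D⇒(x)-((E))-D⇒(x)-((D))-D⇒(x)-((x))-D⇒(x)-((x))-x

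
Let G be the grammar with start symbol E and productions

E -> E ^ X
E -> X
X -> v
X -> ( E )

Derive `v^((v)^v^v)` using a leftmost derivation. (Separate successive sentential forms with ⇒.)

E⇒E^X⇒X^X⇒v^X⇒v^(E)⇒v^(E^X)⇒v^(E^X^X)⇒v^(X^X^X)⇒v^((E)^X^X)⇒v^((X)^X^X)⇒v^((v)^X^X)⇒v^((v)^v^X)⇒v^((v)^v^v)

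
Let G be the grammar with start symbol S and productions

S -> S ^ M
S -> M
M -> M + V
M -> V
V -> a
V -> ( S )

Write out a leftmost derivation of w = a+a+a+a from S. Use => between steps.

S => M   [S -> M]
M => M+V   [M -> M + V]
M+V => M+V+V   [M -> M + V]
M+V+V => M+V+V+V   [M -> M + V]
M+V+V+V => V+V+V+V   [M -> V]
V+V+V+V => a+V+V+V   [V -> a]
a+V+V+V => a+a+V+V   [V -> a]
a+a+V+V => a+a+a+V   [V -> a]
a+a+a+V => a+a+a+a   [V -> a]

S=>M=>M+V=>M+V+V=>M+V+V+V=>V+V+V+V=>a+V+V+V=>a+a+V+V=>a+a+a+V=>a+a+a+a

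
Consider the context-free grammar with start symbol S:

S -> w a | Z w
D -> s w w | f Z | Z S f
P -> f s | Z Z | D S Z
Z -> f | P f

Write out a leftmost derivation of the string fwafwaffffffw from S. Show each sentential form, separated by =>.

S => Zw => Pfw => ZZfw => PfZfw => ZZfZfw => PfZfZfw => DSZfZfZfw => ZSfSZfZfZfw => fSfSZfZfZfw => fwafSZfZfZfw => fwafwaZfZfZfw => fwafwaffZfZfw => fwafwaffffZfw => fwafwaffffffw

S => Zw   [S -> Z w]
Zw => Pfw   [Z -> P f]
Pfw => ZZfw   [P -> Z Z]
ZZfw => PfZfw   [Z -> P f]
PfZfw => ZZfZfw   [P -> Z Z]
ZZfZfw => PfZfZfw   [Z -> P f]
PfZfZfw => DSZfZfZfw   [P -> D S Z]
DSZfZfZfw => ZSfSZfZfZfw   [D -> Z S f]
ZSfSZfZfZfw => fSfSZfZfZfw   [Z -> f]
fSfSZfZfZfw => fwafSZfZfZfw   [S -> w a]
fwafSZfZfZfw => fwafwaZfZfZfw   [S -> w a]
fwafwaZfZfZfw => fwafwaffZfZfw   [Z -> f]
fwafwaffZfZfw => fwafwaffffZfw   [Z -> f]
fwafwaffffZfw => fwafwaffffffw   [Z -> f]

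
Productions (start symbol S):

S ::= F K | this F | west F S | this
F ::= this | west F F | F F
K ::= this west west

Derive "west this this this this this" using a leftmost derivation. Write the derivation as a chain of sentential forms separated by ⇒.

S ⇒ west F S ⇒ west F F S ⇒ west F F F S ⇒ west F F F F S ⇒ west this F F F S ⇒ west this this F F S ⇒ west this this this F S ⇒ west this this this this S ⇒ west this this this this this

S ⇒ west F S   [S ::= west F S]
west F S ⇒ west F F S   [F ::= F F]
west F F S ⇒ west F F F S   [F ::= F F]
west F F F S ⇒ west F F F F S   [F ::= F F]
west F F F F S ⇒ west this F F F S   [F ::= this]
west this F F F S ⇒ west this this F F S   [F ::= this]
west this this F F S ⇒ west this this this F S   [F ::= this]
west this this this F S ⇒ west this this this this S   [F ::= this]
west this this this this S ⇒ west this this this this this   [S ::= this]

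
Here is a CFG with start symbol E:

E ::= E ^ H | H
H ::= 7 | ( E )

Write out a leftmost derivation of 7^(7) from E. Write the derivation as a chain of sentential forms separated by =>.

E => E^H => H^H => 7^H => 7^(E) => 7^(H) => 7^(7)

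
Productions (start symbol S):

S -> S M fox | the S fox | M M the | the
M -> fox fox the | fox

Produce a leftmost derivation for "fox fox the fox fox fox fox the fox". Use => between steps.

S => S M fox   [S -> S M fox]
S M fox => S M fox M fox   [S -> S M fox]
S M fox M fox => M M the M fox M fox   [S -> M M the]
M M the M fox M fox => fox M the M fox M fox   [M -> fox]
fox M the M fox M fox => fox fox the M fox M fox   [M -> fox]
fox fox the M fox M fox => fox fox the fox fox M fox   [M -> fox]
fox fox the fox fox M fox => fox fox the fox fox fox fox the fox   [M -> fox fox the]

S => S M fox => S M fox M fox => M M the M fox M fox => fox M the M fox M fox => fox fox the M fox M fox => fox fox the fox fox M fox => fox fox the fox fox fox fox the fox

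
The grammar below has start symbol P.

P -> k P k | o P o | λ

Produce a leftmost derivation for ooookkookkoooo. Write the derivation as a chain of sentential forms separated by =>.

P => oPo => ooPoo => oooPooo => ooooPoooo => ooookPkoooo => ooookkPkkoooo => ooookkoPokkoooo => ooookkookkoooo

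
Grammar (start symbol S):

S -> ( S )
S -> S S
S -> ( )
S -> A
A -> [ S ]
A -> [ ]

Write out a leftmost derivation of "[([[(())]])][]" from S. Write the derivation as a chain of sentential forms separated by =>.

S=>SS=>AS=>[S]S=>[(S)]S=>[(A)]S=>[([S])]S=>[([A])]S=>[([[S]])]S=>[([[(S)]])]S=>[([[(())]])]S=>[([[(())]])]A=>[([[(())]])][]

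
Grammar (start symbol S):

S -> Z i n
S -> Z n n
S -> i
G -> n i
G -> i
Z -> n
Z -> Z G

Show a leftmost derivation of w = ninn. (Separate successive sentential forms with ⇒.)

S ⇒ Znn ⇒ ZGnn ⇒ nGnn ⇒ ninn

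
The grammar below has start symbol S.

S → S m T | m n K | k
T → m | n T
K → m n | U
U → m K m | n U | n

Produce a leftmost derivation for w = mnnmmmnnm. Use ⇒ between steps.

S ⇒ SmT   [S → S m T]
SmT ⇒ SmTmT   [S → S m T]
SmTmT ⇒ mnKmTmT   [S → m n K]
mnKmTmT ⇒ mnUmTmT   [K → U]
mnUmTmT ⇒ mnnmTmT   [U → n]
mnnmTmT ⇒ mnnmmmT   [T → m]
mnnmmmT ⇒ mnnmmmnT   [T → n T]
mnnmmmnT ⇒ mnnmmmnnT   [T → n T]
mnnmmmnnT ⇒ mnnmmmnnm   [T → m]

S⇒SmT⇒SmTmT⇒mnKmTmT⇒mnUmTmT⇒mnnmTmT⇒mnnmmmT⇒mnnmmmnT⇒mnnmmmnnT⇒mnnmmmnnm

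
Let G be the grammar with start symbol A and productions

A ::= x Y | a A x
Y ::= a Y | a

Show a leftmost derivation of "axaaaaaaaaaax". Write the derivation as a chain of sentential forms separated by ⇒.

A⇒aAx⇒axYx⇒axaYx⇒axaaYx⇒axaaaYx⇒axaaaaYx⇒axaaaaaYx⇒axaaaaaaYx⇒axaaaaaaaYx⇒axaaaaaaaaYx⇒axaaaaaaaaaYx⇒axaaaaaaaaaax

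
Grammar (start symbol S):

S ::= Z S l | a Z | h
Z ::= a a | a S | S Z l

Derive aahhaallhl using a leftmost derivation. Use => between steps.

S => aZ => aaS => aaZSl => aaSZlSl => aahZlSl => aahSZllSl => aahhZllSl => aahhaallSl => aahhaallhl

S => aZ   [S ::= a Z]
aZ => aaS   [Z ::= a S]
aaS => aaZSl   [S ::= Z S l]
aaZSl => aaSZlSl   [Z ::= S Z l]
aaSZlSl => aahZlSl   [S ::= h]
aahZlSl => aahSZllSl   [Z ::= S Z l]
aahSZllSl => aahhZllSl   [S ::= h]
aahhZllSl => aahhaallSl   [Z ::= a a]
aahhaallSl => aahhaallhl   [S ::= h]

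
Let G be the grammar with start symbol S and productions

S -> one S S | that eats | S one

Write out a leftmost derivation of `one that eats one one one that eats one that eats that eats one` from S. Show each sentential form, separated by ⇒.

S ⇒ one S S   [S -> one S S]
one S S ⇒ one S one S   [S -> S one]
one S one S ⇒ one S one one S   [S -> S one]
one S one one S ⇒ one that eats one one S   [S -> that eats]
one that eats one one S ⇒ one that eats one one S one   [S -> S one]
one that eats one one S one ⇒ one that eats one one one S S one   [S -> one S S]
one that eats one one one S S one ⇒ one that eats one one one that eats S one   [S -> that eats]
one that eats one one one that eats S one ⇒ one that eats one one one that eats one S S one   [S -> one S S]
one that eats one one one that eats one S S one ⇒ one that eats one one one that eats one that eats S one   [S -> that eats]
one that eats one one one that eats one that eats S one ⇒ one that eats one one one that eats one that eats that eats one   [S -> that eats]

S ⇒ one S S ⇒ one S one S ⇒ one S one one S ⇒ one that eats one one S ⇒ one that eats one one S one ⇒ one that eats one one one S S one ⇒ one that eats one one one that eats S one ⇒ one that eats one one one that eats one S S one ⇒ one that eats one one one that eats one that eats S one ⇒ one that eats one one one that eats one that eats that eats one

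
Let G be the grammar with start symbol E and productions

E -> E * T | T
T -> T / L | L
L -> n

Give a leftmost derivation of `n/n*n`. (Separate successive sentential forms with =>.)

E => E*T   [E -> E * T]
E*T => T*T   [E -> T]
T*T => T/L*T   [T -> T / L]
T/L*T => L/L*T   [T -> L]
L/L*T => n/L*T   [L -> n]
n/L*T => n/n*T   [L -> n]
n/n*T => n/n*L   [T -> L]
n/n*L => n/n*n   [L -> n]

E=>E*T=>T*T=>T/L*T=>L/L*T=>n/L*T=>n/n*T=>n/n*L=>n/n*n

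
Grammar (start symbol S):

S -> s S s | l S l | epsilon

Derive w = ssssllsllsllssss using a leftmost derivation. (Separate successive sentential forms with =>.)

S=>sSs=>ssSss=>sssSsss=>ssssSssss=>sssslSlssss=>ssssllSllssss=>ssssllsSsllssss=>ssssllslSlsllssss=>ssssllsllsllssss

S => sSs   [S -> s S s]
sSs => ssSss   [S -> s S s]
ssSss => sssSsss   [S -> s S s]
sssSsss => ssssSssss   [S -> s S s]
ssssSssss => sssslSlssss   [S -> l S l]
sssslSlssss => ssssllSllssss   [S -> l S l]
ssssllSllssss => ssssllsSsllssss   [S -> s S s]
ssssllsSsllssss => ssssllslSlsllssss   [S -> l S l]
ssssllslSlsllssss => ssssllsllsllssss   [S -> epsilon]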